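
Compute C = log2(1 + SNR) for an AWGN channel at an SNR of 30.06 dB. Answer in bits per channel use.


SNR_linear = 10^(30.06/10) = 1013.9114; C = log2(1 + SNR_linear) = log2(1 + 1013.9114) = 9.9871

9.9871 bits/channel use


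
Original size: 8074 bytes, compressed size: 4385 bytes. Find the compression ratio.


Ratio = original / compressed = 8074 / 4385 = 1.8413

1.8413


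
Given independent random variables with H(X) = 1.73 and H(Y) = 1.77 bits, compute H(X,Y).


For independent variables, H(X,Y) = H(X) + H(Y) = 1.73 + 1.77 = 3.5

3.5 bits


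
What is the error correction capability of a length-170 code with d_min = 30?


Correction capability = floor((d-1)/2) = floor((30-1)/2) = 14

14 errors


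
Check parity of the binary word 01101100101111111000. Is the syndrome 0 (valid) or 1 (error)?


Syndrome = XOR of all bits = 0 XOR 1 XOR 1 XOR 0 XOR 1 XOR 1 XOR 0 XOR 0 XOR 1 XOR 0 XOR 1 XOR 1 XOR 1 XOR 1 XOR 1 XOR 1 XOR 1 XOR 0 XOR 0 XOR 0 = 0

0


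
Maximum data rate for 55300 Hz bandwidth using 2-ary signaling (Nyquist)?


Rate = 2 * B * log2(M) = 2 * 55300 * 1.0 = 110600.0

110600.0 bps


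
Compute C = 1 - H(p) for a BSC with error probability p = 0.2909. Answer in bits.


H(p) = -p*log2(p) - (1-p)*log2(1-p) = -0.2909*log2(0.2909) - 0.7091*log2(0.7091) = 0.518211 + 0.351670 = 0.8699. C = 1 - H(p) = 1 - 0.8699 = 0.1301

0.1301 bits


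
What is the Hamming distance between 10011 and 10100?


Count differing positions: . . ^ ^ ^ = 3 differences

3


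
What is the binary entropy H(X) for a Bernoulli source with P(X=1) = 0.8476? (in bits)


H = -p*log2(p) - (1-p)*log2(1-p). -0.8476*log2(0.8476) = 0.202190; -0.1524*log2(0.1524) = 0.413624. H = 0.202190 + 0.413624 = 0.6158

0.6158 bits


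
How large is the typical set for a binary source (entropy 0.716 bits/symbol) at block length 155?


log2|A_typical| = nH = 155 * 0.716 = 110.98, so |A_typical| ~ 2^110.98 = 2.560e+33

2.560e+33


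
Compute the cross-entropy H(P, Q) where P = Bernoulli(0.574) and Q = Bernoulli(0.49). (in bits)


H(P,Q) = -p*log2(q) - (1-p)*log2(1-q). -0.574*log2(0.49) = 0.590730; -0.426*log2(0.51) = 0.413830. H(P,Q) = 0.590730 + 0.413830 = 1.0046

1.0046 bits


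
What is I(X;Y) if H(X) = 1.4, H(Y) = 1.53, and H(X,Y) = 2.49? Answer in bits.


I(X;Y) = H(X) + H(Y) - H(X,Y) = 1.4 + 1.53 - 2.49 = 0.44

0.44 bits


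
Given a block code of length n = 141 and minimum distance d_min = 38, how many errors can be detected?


Detection capability = d_min - 1 = 38 - 1 = 37

37 errors


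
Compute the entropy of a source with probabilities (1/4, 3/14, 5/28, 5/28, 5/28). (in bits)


H = -sum(p_i * log2(p_i)). Terms: -(1/4)*log2(1/4) = 0.500000; -(3/14)*log2(3/14) = 0.476227; -(5/28)*log2(5/28) = 0.443826; -(5/28)*log2(5/28) = 0.443826; -(5/28)*log2(5/28) = 0.443826. H = 0.500000 + 0.476227 + 0.443826 + 0.443826 + 0.443826 = 2.3077

2.3077 bits


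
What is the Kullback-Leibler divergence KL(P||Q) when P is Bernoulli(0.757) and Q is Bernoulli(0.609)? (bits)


KL = p*log2(p/q) + (1-p)*log2((1-p)/(1-q)) = 0.757*log2(0.757/0.609) + 0.243*log2(0.243/0.391) = 0.0708

0.0708 bits


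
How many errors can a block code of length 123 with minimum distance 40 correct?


Correction capability = floor((d-1)/2) = floor((40-1)/2) = 19

19 errors


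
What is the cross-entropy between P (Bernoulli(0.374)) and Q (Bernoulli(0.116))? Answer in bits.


H(P,Q) = -p*log2(q) - (1-p)*log2(1-q). -0.374*log2(0.116) = 1.162318; -0.626*log2(0.884) = 0.111354. H(P,Q) = 1.162318 + 0.111354 = 1.2737

1.2737 bits


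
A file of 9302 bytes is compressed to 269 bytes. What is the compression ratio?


Ratio = original / compressed = 9302 / 269 = 34.5799

34.5799


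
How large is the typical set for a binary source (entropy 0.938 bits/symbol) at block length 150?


log2|A_typical| = nH = 150 * 0.938 = 140.7, so |A_typical| ~ 2^140.7 = 2.264e+42

2.264e+42


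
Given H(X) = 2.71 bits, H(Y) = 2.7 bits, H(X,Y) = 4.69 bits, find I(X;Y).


I(X;Y) = H(X) + H(Y) - H(X,Y) = 2.71 + 2.7 - 4.69 = 0.72

0.72 bits


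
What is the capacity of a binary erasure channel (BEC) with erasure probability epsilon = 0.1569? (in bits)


C = 1 - epsilon = 1 - 0.1569 = 0.8431

0.8431 bits


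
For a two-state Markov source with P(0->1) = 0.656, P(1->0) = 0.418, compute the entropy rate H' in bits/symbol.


Stationary distribution: pi_0 = p10/(p01+p10) = 0.3892, pi_1 = 0.6108. Entropy rate H' = pi_0*H(p01) + pi_1*H(p10) = 0.3892*0.9286 + 0.6108*0.9805 = 0.9603

0.9603 bits/symbol


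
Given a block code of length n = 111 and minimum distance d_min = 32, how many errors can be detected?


Detection capability = d_min - 1 = 32 - 1 = 31

31 errors


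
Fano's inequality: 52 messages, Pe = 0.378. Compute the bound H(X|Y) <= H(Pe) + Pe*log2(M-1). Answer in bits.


H(Pe) = -Pe*log2(Pe) - (1-Pe)*log2(1-Pe) = -0.378*log2(0.378) - 0.622*log2(0.622) = 0.530539 + 0.426078 = 0.9566. Pe*log2(M-1) = 0.378*log2(51) = 2.144177. Bound = H(Pe) + Pe*log2(M-1) = 0.530539 + 0.426078 + 2.144177 = 3.1008

3.1008 bits


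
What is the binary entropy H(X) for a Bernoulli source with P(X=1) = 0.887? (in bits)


H = -p*log2(p) - (1-p)*log2(1-p). -0.887*log2(0.887) = 0.153446; -0.113*log2(0.113) = 0.355453. H = 0.153446 + 0.355453 = 0.5089

0.5089 bits


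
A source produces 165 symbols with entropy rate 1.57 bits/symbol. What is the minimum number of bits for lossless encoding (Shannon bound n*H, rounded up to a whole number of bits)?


Minimum bits >= n * H = 165 * 1.57 = 259.05, rounded up to a whole number of bits = 260

260 bits


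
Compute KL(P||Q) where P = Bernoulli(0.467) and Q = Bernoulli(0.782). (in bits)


KL = p*log2(p/q) + (1-p)*log2((1-p)/(1-q)) = 0.467*log2(0.467/0.782) + 0.533*log2(0.533/0.218) = 0.3401

0.3401 bits


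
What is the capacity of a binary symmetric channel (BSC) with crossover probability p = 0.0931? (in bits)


H(p) = -p*log2(p) - (1-p)*log2(1-p) = -0.0931*log2(0.0931) - 0.9069*log2(0.9069) = 0.318874 + 0.127859 = 0.4467. C = 1 - H(p) = 1 - 0.4467 = 0.5533

0.5533 bits


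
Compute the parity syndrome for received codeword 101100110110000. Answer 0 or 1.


Syndrome = XOR of all bits = 1 XOR 0 XOR 1 XOR 1 XOR 0 XOR 0 XOR 1 XOR 1 XOR 0 XOR 1 XOR 1 XOR 0 XOR 0 XOR 0 XOR 0 = 1

1


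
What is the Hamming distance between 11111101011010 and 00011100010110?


Count differing positions: ^ ^ ^ . . . . ^ . . ^ ^ . . = 6 differences

6


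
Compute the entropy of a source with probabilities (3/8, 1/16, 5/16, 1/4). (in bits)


H = -sum(p_i * log2(p_i)). Terms: -(3/8)*log2(3/8) = 0.530639; -(1/16)*log2(1/16) = 0.250000; -(5/16)*log2(5/16) = 0.524397; -(1/4)*log2(1/4) = 0.500000. H = 0.530639 + 0.250000 + 0.524397 + 0.500000 = 1.805

1.805 bits


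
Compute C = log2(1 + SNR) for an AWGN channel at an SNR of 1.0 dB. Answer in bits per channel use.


SNR_linear = 10^(1.0/10) = 1.2589; C = log2(1 + SNR_linear) = log2(1 + 1.2589) = 1.1756

1.1756 bits/channel use


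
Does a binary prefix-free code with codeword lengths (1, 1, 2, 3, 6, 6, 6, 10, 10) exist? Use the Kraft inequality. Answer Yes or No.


Kraft sum = sum(2^(-l_i)) = 1.4238, need <= 1. Result: violated (a binary prefix-free code with these lengths cannot exist)

No


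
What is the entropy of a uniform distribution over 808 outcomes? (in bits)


H = log2(n) = log2(808) = 9.6582

9.6582 bits


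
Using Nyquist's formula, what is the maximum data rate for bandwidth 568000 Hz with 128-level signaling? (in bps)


Rate = 2 * B * log2(M) = 2 * 568000 * 7.0 = 7952000.0

7952000.0 bps


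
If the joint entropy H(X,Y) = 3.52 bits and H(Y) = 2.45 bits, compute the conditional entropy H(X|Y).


H(X|Y) = H(X,Y) - H(Y) = 3.52 - 2.45 = 1.07

1.07 bits


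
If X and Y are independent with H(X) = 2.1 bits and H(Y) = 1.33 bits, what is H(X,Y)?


For independent variables, H(X,Y) = H(X) + H(Y) = 2.1 + 1.33 = 3.43

3.43 bits


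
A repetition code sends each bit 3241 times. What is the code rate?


Rate = k/n = 1/3241

1/3241


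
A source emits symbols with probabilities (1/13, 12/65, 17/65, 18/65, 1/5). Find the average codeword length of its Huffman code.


Huffman construction (repeatedly merge the two least-probable nodes; each merge adds 1 bit to every symbol beneath it): 1/13 + 12/65 = 17/65; 1/5 + 17/65 = 6/13; 17/65 + 18/65 = 7/13; 6/13 + 7/13 = 1. Resulting codeword lengths (in the order the probabilities were given): (3, 3, 2, 2, 2). L_avg = sum(p_i * l_i) = 1/13*3 + 12/65*3 + 17/65*2 + 18/65*2 + 1/5*2 = 147/65 = 2.2615

2.2615 bits


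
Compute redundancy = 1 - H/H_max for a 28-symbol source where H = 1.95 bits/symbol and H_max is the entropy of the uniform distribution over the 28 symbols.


H_max = log2(K) = log2(28) = 4.8074 bits/symbol. Redundancy = 1 - H/H_max = 1 - 1.95/4.8074 = 1 - 0.4056 = 0.5944

0.5944


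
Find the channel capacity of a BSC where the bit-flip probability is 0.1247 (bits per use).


H(p) = -p*log2(p) - (1-p)*log2(1-p) = -0.1247*log2(0.1247) - 0.8753*log2(0.8753) = 0.374532 + 0.168189 = 0.5427. C = 1 - H(p) = 1 - 0.5427 = 0.4573

0.4573 bits


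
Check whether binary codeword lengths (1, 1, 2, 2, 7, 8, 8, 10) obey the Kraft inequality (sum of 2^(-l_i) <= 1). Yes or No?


Kraft sum = sum(2^(-l_i)) = 1.5166, need <= 1. Result: violated (a binary prefix-free code with these lengths cannot exist)

No


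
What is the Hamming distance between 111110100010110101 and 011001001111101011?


Count differing positions: ^ . . ^ ^ ^ ^ . ^ ^ . ^ . ^ ^ ^ ^ . = 12 differences

12


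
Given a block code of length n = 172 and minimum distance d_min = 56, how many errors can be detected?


Detection capability = d_min - 1 = 56 - 1 = 55

55 errors


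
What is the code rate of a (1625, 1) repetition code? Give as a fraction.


Rate = k/n = 1/1625

1/1625


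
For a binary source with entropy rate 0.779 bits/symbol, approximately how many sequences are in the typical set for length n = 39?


log2|A_typical| = nH = 39 * 0.779 = 30.381, so |A_typical| ~ 2^30.381 = 1.398e+09

1.398e+09


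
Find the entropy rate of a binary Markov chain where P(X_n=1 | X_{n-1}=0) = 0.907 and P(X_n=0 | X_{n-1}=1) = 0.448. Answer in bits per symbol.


Stationary distribution: pi_0 = p10/(p01+p10) = 0.3306, pi_1 = 0.6694. Entropy rate H' = pi_0*H(p01) + pi_1*H(p10) = 0.3306*0.4464 + 0.6694*0.9922 = 0.8117

0.8117 bits/symbol


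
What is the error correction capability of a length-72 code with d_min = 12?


Correction capability = floor((d-1)/2) = floor((12-1)/2) = 5

5 errors


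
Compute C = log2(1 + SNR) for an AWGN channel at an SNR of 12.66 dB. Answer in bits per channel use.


SNR_linear = 10^(12.66/10) = 18.4502; C = log2(1 + SNR_linear) = log2(1 + 18.4502) = 4.2817

4.2817 bits/channel use


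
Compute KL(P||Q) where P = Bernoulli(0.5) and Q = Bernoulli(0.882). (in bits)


KL = p*log2(p/q) + (1-p)*log2((1-p)/(1-q)) = 0.5*log2(0.5/0.882) + 0.5*log2(0.5/0.118) = 0.6321

0.6321 bits


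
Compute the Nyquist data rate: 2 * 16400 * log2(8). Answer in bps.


Rate = 2 * B * log2(M) = 2 * 16400 * 3.0 = 98400.0

98400.0 bps


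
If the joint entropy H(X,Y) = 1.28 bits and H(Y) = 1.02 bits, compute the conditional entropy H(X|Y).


H(X|Y) = H(X,Y) - H(Y) = 1.28 - 1.02 = 0.26

0.26 bits


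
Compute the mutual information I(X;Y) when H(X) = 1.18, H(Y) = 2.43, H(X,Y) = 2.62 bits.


I(X;Y) = H(X) + H(Y) - H(X,Y) = 1.18 + 2.43 - 2.62 = 0.99

0.99 bits


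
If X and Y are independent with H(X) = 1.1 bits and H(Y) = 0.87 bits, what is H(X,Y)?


For independent variables, H(X,Y) = H(X) + H(Y) = 1.1 + 0.87 = 1.97

1.97 bits


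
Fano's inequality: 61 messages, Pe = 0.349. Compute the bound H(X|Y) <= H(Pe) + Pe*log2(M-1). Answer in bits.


H(Pe) = -Pe*log2(Pe) - (1-Pe)*log2(1-Pe) = -0.349*log2(0.349) - 0.651*log2(0.651) = 0.530027 + 0.403145 = 0.9332. Pe*log2(M-1) = 0.349*log2(60) = 2.061505. Bound = H(Pe) + Pe*log2(M-1) = 0.530027 + 0.403145 + 2.061505 = 2.9947

2.9947 bits


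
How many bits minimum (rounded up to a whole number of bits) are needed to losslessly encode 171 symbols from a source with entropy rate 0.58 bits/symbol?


Minimum bits >= n * H = 171 * 0.58 = 99.18, rounded up to a whole number of bits = 100

100 bits


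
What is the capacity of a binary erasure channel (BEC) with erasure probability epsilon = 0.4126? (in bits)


C = 1 - epsilon = 1 - 0.4126 = 0.5874

0.5874 bits


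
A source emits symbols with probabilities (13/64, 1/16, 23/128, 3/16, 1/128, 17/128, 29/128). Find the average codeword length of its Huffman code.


Huffman construction (repeatedly merge the two least-probable nodes; each merge adds 1 bit to every symbol beneath it): 1/128 + 1/16 = 9/128; 9/128 + 17/128 = 13/64; 23/128 + 3/16 = 47/128; 13/64 + 13/64 = 13/32; 29/128 + 47/128 = 19/32; 13/32 + 19/32 = 1. Resulting codeword lengths (in the order the probabilities were given): (2, 4, 3, 3, 4, 3, 2). L_avg = sum(p_i * l_i) = 13/64*2 + 1/16*4 + 23/128*3 + 3/16*3 + 1/128*4 + 17/128*3 + 29/128*2 = 169/64 = 2.6406

2.6406 bits


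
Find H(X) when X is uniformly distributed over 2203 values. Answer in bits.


H = log2(n) = log2(2203) = 11.1053

11.1053 bits


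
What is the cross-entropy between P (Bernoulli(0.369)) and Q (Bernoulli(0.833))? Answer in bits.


H(P,Q) = -p*log2(q) - (1-p)*log2(1-q). -0.369*log2(0.833) = 0.097273; -0.631*log2(0.167) = 1.629292. H(P,Q) = 0.097273 + 1.629292 = 1.7266

1.7266 bits


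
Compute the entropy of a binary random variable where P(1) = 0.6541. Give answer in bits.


H = -p*log2(p) - (1-p)*log2(1-p). -0.6541*log2(0.6541) = 0.400582; -0.3459*log2(0.3459) = 0.529771. H = 0.400582 + 0.529771 = 0.9304

0.9304 bits


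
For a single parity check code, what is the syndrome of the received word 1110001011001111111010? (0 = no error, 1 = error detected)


Syndrome = XOR of all bits = 1 XOR 1 XOR 1 XOR 0 XOR 0 XOR 0 XOR 1 XOR 0 XOR 1 XOR 1 XOR 0 XOR 0 XOR 1 XOR 1 XOR 1 XOR 1 XOR 1 XOR 1 XOR 1 XOR 0 XOR 1 XOR 0 = 0

0


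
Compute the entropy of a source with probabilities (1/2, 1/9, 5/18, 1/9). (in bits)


H = -sum(p_i * log2(p_i)). Terms: -(1/2)*log2(1/2) = 0.500000; -(1/9)*log2(1/9) = 0.352214; -(5/18)*log2(5/18) = 0.513332; -(1/9)*log2(1/9) = 0.352214. H = 0.500000 + 0.352214 + 0.513332 + 0.352214 = 1.7178

1.7178 bits


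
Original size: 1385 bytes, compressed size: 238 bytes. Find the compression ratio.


Ratio = original / compressed = 1385 / 238 = 5.8193

5.8193


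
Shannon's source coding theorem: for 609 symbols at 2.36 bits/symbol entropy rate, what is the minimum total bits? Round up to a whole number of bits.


Minimum bits >= n * H = 609 * 2.36 = 1437.24, rounded up to a whole number of bits = 1438

1438 bits


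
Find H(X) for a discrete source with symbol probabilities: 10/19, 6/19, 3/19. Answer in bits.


H = -sum(p_i * log2(p_i)). Terms: -(10/19)*log2(10/19) = 0.487368; -(6/19)*log2(6/19) = 0.525147; -(3/19)*log2(3/19) = 0.420468. H = 0.487368 + 0.525147 + 0.420468 = 1.433

1.433 bits


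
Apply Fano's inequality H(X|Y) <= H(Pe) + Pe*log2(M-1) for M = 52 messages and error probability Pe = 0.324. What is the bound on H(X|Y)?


H(Pe) = -Pe*log2(Pe) - (1-Pe)*log2(1-Pe) = -0.324*log2(0.324) - 0.676*log2(0.676) = 0.526803 + 0.381876 = 0.9087. Pe*log2(M-1) = 0.324*log2(51) = 1.837866. Bound = H(Pe) + Pe*log2(M-1) = 0.526803 + 0.381876 + 1.837866 = 2.7465

2.7465 bits


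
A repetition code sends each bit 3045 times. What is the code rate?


Rate = k/n = 1/3045

1/3045


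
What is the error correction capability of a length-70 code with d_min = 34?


Correction capability = floor((d-1)/2) = floor((34-1)/2) = 16

16 errors


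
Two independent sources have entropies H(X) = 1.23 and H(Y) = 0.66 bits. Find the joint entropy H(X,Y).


For independent variables, H(X,Y) = H(X) + H(Y) = 1.23 + 0.66 = 1.89

1.89 bits


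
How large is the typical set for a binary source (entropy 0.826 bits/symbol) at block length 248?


log2|A_typical| = nH = 248 * 0.826 = 204.848, so |A_typical| ~ 2^204.848 = 4.628e+61

4.628e+61


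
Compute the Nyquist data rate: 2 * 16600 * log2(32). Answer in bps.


Rate = 2 * B * log2(M) = 2 * 16600 * 5.0 = 166000.0

166000.0 bps


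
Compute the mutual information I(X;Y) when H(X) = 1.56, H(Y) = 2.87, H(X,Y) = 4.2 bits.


I(X;Y) = H(X) + H(Y) - H(X,Y) = 1.56 + 2.87 - 4.2 = 0.23

0.23 bits


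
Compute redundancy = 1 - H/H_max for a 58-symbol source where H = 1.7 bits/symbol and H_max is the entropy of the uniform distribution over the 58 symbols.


H_max = log2(K) = log2(58) = 5.858 bits/symbol. Redundancy = 1 - H/H_max = 1 - 1.7/5.858 = 1 - 0.2902 = 0.7098

0.7098


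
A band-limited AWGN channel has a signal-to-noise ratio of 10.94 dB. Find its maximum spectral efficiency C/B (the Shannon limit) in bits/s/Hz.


SNR_linear = 10^(10.94/10) = 12.4165; C/B = log2(1 + SNR_linear) = log2(1 + 12.4165) = 3.7459

3.7459 bits/s/Hz


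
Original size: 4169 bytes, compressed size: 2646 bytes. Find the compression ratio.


Ratio = original / compressed = 4169 / 2646 = 1.5756

1.5756


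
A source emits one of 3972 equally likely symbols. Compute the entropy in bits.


H = log2(n) = log2(3972) = 11.9556

11.9556 bits


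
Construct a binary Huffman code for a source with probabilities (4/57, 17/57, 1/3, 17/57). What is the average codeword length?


Huffman construction (repeatedly merge the two least-probable nodes; each merge adds 1 bit to every symbol beneath it): 4/57 + 17/57 = 7/19; 17/57 + 1/3 = 12/19; 7/19 + 12/19 = 1. Resulting codeword lengths (in the order the probabilities were given): (2, 2, 2, 2). L_avg = sum(p_i * l_i) = 4/57*2 + 17/57*2 + 1/3*2 + 17/57*2 = 2

2.0 bits


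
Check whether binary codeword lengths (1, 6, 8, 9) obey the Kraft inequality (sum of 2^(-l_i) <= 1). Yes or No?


Kraft sum = sum(2^(-l_i)) = 0.5215, need <= 1. Result: satisfied (a binary prefix-free code with these lengths exists)

Yes


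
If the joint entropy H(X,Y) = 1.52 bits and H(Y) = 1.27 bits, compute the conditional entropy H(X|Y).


H(X|Y) = H(X,Y) - H(Y) = 1.52 - 1.27 = 0.25

0.25 bits


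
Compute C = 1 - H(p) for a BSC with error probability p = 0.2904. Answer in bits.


H(p) = -p*log2(p) - (1-p)*log2(1-p) = -0.2904*log2(0.2904) - 0.7096*log2(0.7096) = 0.518041 + 0.351197 = 0.8692. C = 1 - H(p) = 1 - 0.8692 = 0.1308

0.1308 bits


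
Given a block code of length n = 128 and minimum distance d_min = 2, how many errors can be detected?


Detection capability = d_min - 1 = 2 - 1 = 1

1 errors


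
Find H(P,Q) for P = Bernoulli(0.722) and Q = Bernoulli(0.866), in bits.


H(P,Q) = -p*log2(q) - (1-p)*log2(1-q). -0.722*log2(0.866) = 0.149859; -0.278*log2(0.134) = 0.806115. H(P,Q) = 0.149859 + 0.806115 = 0.956

0.956 bits


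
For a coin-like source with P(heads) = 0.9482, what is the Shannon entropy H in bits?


H = -p*log2(p) - (1-p)*log2(1-p). -0.9482*log2(0.9482) = 0.072762; -0.0518*log2(0.0518) = 0.221233. H = 0.072762 + 0.221233 = 0.294

0.294 bits


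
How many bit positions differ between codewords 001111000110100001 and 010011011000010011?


Count differing positions: . ^ ^ ^ . . . ^ ^ ^ ^ . ^ ^ . . ^ . = 10 differences

10


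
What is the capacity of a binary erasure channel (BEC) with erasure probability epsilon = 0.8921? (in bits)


C = 1 - epsilon = 1 - 0.8921 = 0.1079

0.1079 bits


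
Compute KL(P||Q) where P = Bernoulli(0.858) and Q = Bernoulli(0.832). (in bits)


KL = p*log2(p/q) + (1-p)*log2((1-p)/(1-q)) = 0.858*log2(0.858/0.832) + 0.142*log2(0.142/0.168) = 0.0036

0.0036 bits


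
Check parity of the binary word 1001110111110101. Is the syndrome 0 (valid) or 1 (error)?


Syndrome = XOR of all bits = 1 XOR 0 XOR 0 XOR 1 XOR 1 XOR 1 XOR 0 XOR 1 XOR 1 XOR 1 XOR 1 XOR 1 XOR 0 XOR 1 XOR 0 XOR 1 = 1

1


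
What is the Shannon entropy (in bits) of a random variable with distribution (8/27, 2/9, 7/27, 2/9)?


H = -sum(p_i * log2(p_i)). Terms: -(8/27)*log2(8/27) = 0.519967; -(2/9)*log2(2/9) = 0.482206; -(7/27)*log2(7/27) = 0.504916; -(2/9)*log2(2/9) = 0.482206. H = 0.519967 + 0.482206 + 0.504916 + 0.482206 = 1.9893

1.9893 bits


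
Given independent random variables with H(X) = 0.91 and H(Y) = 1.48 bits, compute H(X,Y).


For independent variables, H(X,Y) = H(X) + H(Y) = 0.91 + 1.48 = 2.39

2.39 bits


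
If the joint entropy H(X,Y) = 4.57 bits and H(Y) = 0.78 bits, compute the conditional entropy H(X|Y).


H(X|Y) = H(X,Y) - H(Y) = 4.57 - 0.78 = 3.79

3.79 bits


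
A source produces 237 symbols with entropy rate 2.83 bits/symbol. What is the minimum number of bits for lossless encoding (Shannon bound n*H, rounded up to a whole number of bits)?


Minimum bits >= n * H = 237 * 2.83 = 670.71, rounded up to a whole number of bits = 671

671 bits


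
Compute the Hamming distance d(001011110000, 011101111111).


Count differing positions: . ^ . ^ ^ . . . ^ ^ ^ ^ = 7 differences

7


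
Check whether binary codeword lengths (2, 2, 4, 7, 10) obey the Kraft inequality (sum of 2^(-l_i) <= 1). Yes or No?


Kraft sum = sum(2^(-l_i)) = 0.5713, need <= 1. Result: satisfied (a binary prefix-free code with these lengths exists)

Yes


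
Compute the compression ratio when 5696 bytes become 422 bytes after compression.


Ratio = original / compressed = 5696 / 422 = 13.4976

13.4976


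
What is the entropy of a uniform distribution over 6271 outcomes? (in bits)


H = log2(n) = log2(6271) = 12.6145

12.6145 bits


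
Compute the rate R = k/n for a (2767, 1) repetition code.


Rate = k/n = 1/2767

1/2767


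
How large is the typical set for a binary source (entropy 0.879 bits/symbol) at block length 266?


log2|A_typical| = nH = 266 * 0.879 = 233.814, so |A_typical| ~ 2^233.814 = 2.427e+70

2.427e+70


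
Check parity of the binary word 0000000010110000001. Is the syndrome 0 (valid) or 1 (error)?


Syndrome = XOR of all bits = 0 XOR 0 XOR 0 XOR 0 XOR 0 XOR 0 XOR 0 XOR 0 XOR 1 XOR 0 XOR 1 XOR 1 XOR 0 XOR 0 XOR 0 XOR 0 XOR 0 XOR 0 XOR 1 = 0

0


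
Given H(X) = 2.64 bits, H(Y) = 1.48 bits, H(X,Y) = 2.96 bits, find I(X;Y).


I(X;Y) = H(X) + H(Y) - H(X,Y) = 2.64 + 1.48 - 2.96 = 1.16

1.16 bits


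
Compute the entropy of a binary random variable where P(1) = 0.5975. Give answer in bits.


H = -p*log2(p) - (1-p)*log2(1-p). -0.5975*log2(0.5975) = 0.443936; -0.4025*log2(0.4025) = 0.528458. H = 0.443936 + 0.528458 = 0.9724

0.9724 bits


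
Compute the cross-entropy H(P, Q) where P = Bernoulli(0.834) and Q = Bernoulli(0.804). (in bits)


H(P,Q) = -p*log2(q) - (1-p)*log2(1-q). -0.834*log2(0.804) = 0.262487; -0.166*log2(0.196) = 0.390278. H(P,Q) = 0.262487 + 0.390278 = 0.6528

0.6528 bits


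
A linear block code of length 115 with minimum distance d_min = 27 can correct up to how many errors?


Correction capability = floor((d-1)/2) = floor((27-1)/2) = 13

13 errors


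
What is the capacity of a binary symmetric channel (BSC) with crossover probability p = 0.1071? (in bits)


H(p) = -p*log2(p) - (1-p)*log2(1-p) = -0.1071*log2(0.1071) - 0.8929*log2(0.8929) = 0.345180 + 0.145926 = 0.4911. C = 1 - H(p) = 1 - 0.4911 = 0.5089

0.5089 bits


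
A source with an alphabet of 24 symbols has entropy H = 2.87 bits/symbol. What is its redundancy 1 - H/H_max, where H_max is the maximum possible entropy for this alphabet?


H_max = log2(K) = log2(24) = 4.585 bits/symbol. Redundancy = 1 - H/H_max = 1 - 2.87/4.585 = 1 - 0.626 = 0.374

0.374


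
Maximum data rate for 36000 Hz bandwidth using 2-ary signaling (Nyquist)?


Rate = 2 * B * log2(M) = 2 * 36000 * 1.0 = 72000.0

72000.0 bps


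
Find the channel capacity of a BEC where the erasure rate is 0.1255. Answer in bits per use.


C = 1 - epsilon = 1 - 0.1255 = 0.8745

0.8745 bits


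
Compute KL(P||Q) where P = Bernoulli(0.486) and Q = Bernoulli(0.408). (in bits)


KL = p*log2(p/q) + (1-p)*log2((1-p)/(1-q)) = 0.486*log2(0.486/0.408) + 0.514*log2(0.514/0.592) = 0.0179

0.0179 bits


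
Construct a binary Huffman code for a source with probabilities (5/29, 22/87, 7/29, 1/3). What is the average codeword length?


Huffman construction (repeatedly merge the two least-probable nodes; each merge adds 1 bit to every symbol beneath it): 5/29 + 7/29 = 12/29; 22/87 + 1/3 = 17/29; 12/29 + 17/29 = 1. Resulting codeword lengths (in the order the probabilities were given): (2, 2, 2, 2). L_avg = sum(p_i * l_i) = 5/29*2 + 22/87*2 + 7/29*2 + 1/3*2 = 2

2.0 bits


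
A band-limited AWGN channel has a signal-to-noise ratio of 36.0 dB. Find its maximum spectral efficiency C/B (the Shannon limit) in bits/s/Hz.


SNR_linear = 10^(36.0/10) = 3981.0717; C/B = log2(1 + SNR_linear) = log2(1 + 3981.0717) = 11.9593

11.9593 bits/s/Hz


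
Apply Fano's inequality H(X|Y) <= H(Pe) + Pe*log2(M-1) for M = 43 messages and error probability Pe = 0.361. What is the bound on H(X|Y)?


H(Pe) = -Pe*log2(Pe) - (1-Pe)*log2(1-Pe) = -0.361*log2(0.361) - 0.639*log2(0.639) = 0.530644 + 0.412866 = 0.9435. Pe*log2(M-1) = 0.361*log2(42) = 1.946627. Bound = H(Pe) + Pe*log2(M-1) = 0.530644 + 0.412866 + 1.946627 = 2.8901

2.8901 bits


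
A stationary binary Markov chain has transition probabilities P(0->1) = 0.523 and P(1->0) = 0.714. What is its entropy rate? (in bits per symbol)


Stationary distribution: pi_0 = p10/(p01+p10) = 0.5772, pi_1 = 0.4228. Entropy rate H' = pi_0*H(p01) + pi_1*H(p10) = 0.5772*0.9985 + 0.4228*0.8635 = 0.9414

0.9414 bits/symbol


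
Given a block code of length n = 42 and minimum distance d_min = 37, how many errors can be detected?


Detection capability = d_min - 1 = 37 - 1 = 36

36 errors


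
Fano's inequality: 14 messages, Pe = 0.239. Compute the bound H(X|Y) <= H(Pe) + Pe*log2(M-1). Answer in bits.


H(Pe) = -Pe*log2(Pe) - (1-Pe)*log2(1-Pe) = -0.239*log2(0.239) - 0.761*log2(0.761) = 0.493515 + 0.299858 = 0.7934. Pe*log2(M-1) = 0.239*log2(13) = 0.884405. Bound = H(Pe) + Pe*log2(M-1) = 0.493515 + 0.299858 + 0.884405 = 1.6778

1.6778 bits


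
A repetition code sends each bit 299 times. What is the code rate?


Rate = k/n = 1/299

1/299


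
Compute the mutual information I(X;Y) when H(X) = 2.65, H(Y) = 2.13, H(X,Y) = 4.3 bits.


I(X;Y) = H(X) + H(Y) - H(X,Y) = 2.65 + 2.13 - 4.3 = 0.48

0.48 bits


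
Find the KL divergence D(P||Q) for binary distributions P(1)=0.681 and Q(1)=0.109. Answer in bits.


KL = p*log2(p/q) + (1-p)*log2((1-p)/(1-q)) = 0.681*log2(0.681/0.109) + 0.319*log2(0.319/0.891) = 1.3274

1.3274 bits


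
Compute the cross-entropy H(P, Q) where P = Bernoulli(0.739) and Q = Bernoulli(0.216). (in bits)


H(P,Q) = -p*log2(q) - (1-p)*log2(1-q). -0.739*log2(0.216) = 1.633853; -0.261*log2(0.784) = 0.091630. H(P,Q) = 1.633853 + 0.091630 = 1.7255

1.7255 bits


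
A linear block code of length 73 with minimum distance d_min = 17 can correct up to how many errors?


Correction capability = floor((d-1)/2) = floor((17-1)/2) = 8

8 errors


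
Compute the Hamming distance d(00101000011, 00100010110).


Count differing positions: . . . . ^ . ^ . ^ . ^ = 4 differences

4


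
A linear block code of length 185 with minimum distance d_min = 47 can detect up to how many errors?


Detection capability = d_min - 1 = 47 - 1 = 46

46 errors


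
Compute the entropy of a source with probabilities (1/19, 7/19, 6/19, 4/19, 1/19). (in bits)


H = -sum(p_i * log2(p_i)). Terms: -(1/19)*log2(1/19) = 0.223575; -(7/19)*log2(7/19) = 0.530737; -(6/19)*log2(6/19) = 0.525147; -(4/19)*log2(4/19) = 0.473248; -(1/19)*log2(1/19) = 0.223575. H = 0.223575 + 0.530737 + 0.525147 + 0.473248 + 0.223575 = 1.9763

1.9763 bits


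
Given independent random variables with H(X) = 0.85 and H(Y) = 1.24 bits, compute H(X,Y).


For independent variables, H(X,Y) = H(X) + H(Y) = 0.85 + 1.24 = 2.09

2.09 bits


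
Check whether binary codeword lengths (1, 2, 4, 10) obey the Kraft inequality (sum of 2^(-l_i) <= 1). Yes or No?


Kraft sum = sum(2^(-l_i)) = 0.8135, need <= 1. Result: satisfied (a binary prefix-free code with these lengths exists)

Yes


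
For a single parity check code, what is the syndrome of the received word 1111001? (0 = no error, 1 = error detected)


Syndrome = XOR of all bits = 1 XOR 1 XOR 1 XOR 1 XOR 0 XOR 0 XOR 1 = 1

1


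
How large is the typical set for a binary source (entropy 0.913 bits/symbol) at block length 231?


log2|A_typical| = nH = 231 * 0.913 = 210.903, so |A_typical| ~ 2^210.903 = 3.077e+63

3.077e+63


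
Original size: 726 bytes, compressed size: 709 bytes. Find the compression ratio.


Ratio = original / compressed = 726 / 709 = 1.024

1.024


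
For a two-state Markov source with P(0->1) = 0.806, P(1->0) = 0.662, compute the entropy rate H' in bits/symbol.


Stationary distribution: pi_0 = p10/(p01+p10) = 0.451, pi_1 = 0.549. Entropy rate H' = pi_0*H(p01) + pi_1*H(p10) = 0.451*0.7098 + 0.549*0.9229 = 0.8268

0.8268 bits/symbol


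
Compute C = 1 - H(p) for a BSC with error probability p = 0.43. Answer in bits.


H(p) = -p*log2(p) - (1-p)*log2(1-p) = -0.43*log2(0.43) - 0.57*log2(0.57) = 0.523564 + 0.462251 = 0.9858. C = 1 - H(p) = 1 - 0.9858 = 0.0142

0.0142 bits


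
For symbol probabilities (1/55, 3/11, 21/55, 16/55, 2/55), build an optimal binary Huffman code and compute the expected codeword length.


Huffman construction (repeatedly merge the two least-probable nodes; each merge adds 1 bit to every symbol beneath it): 1/55 + 2/55 = 3/55; 3/55 + 3/11 = 18/55; 16/55 + 18/55 = 34/55; 21/55 + 34/55 = 1. Resulting codeword lengths (in the order the probabilities were given): (4, 3, 1, 2, 4). L_avg = sum(p_i * l_i) = 1/55*4 + 3/11*3 + 21/55*1 + 16/55*2 + 2/55*4 = 2

2.0 bits


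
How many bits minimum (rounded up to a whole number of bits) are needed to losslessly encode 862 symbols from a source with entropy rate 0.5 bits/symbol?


Minimum bits >= n * H = 862 * 0.5 = 431.0, rounded up to a whole number of bits = 431

431 bits


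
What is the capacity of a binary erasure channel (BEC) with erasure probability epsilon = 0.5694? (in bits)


C = 1 - epsilon = 1 - 0.5694 = 0.4306

0.4306 bits


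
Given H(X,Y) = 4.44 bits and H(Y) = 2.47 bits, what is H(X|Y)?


H(X|Y) = H(X,Y) - H(Y) = 4.44 - 2.47 = 1.97

1.97 bits


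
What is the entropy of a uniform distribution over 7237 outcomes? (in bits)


H = log2(n) = log2(7237) = 12.8212

12.8212 bits


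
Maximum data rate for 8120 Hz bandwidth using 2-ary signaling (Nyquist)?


Rate = 2 * B * log2(M) = 2 * 8120 * 1.0 = 16240.0

16240.0 bps


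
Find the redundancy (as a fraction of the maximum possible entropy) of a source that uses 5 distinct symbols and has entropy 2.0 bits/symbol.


H_max = log2(K) = log2(5) = 2.3219 bits/symbol. Redundancy = 1 - H/H_max = 1 - 2.0/2.3219 = 1 - 0.8614 = 0.1386

0.1386


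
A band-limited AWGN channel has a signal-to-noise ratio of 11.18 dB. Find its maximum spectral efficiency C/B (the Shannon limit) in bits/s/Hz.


SNR_linear = 10^(11.18/10) = 13.122; C/B = log2(1 + SNR_linear) = log2(1 + 13.122) = 3.8199

3.8199 bits/s/Hz


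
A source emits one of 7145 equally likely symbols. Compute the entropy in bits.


H = log2(n) = log2(7145) = 12.8027

12.8027 bits


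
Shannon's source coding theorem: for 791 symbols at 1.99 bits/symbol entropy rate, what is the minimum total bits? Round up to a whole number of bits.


Minimum bits >= n * H = 791 * 1.99 = 1574.09, rounded up to a whole number of bits = 1575

1575 bits


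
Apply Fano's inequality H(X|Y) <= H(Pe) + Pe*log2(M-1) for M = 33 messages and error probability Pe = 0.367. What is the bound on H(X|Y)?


H(Pe) = -Pe*log2(Pe) - (1-Pe)*log2(1-Pe) = -0.367*log2(0.367) - 0.633*log2(0.633) = 0.530736 + 0.417604 = 0.9483. Pe*log2(M-1) = 0.367*log2(32) = 1.835000. Bound = H(Pe) + Pe*log2(M-1) = 0.530736 + 0.417604 + 1.835000 = 2.7833

2.7833 bits


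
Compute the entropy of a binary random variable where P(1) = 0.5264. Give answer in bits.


H = -p*log2(p) - (1-p)*log2(1-p). -0.5264*log2(0.5264) = 0.487325; -0.4736*log2(0.4736) = 0.510663. H = 0.487325 + 0.510663 = 0.998

0.998 bits


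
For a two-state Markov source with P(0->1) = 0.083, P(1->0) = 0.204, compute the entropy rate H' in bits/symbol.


Stationary distribution: pi_0 = p10/(p01+p10) = 0.7108, pi_1 = 0.2892. Entropy rate H' = pi_0*H(p01) + pi_1*H(p10) = 0.7108*0.4127 + 0.2892*0.7299 = 0.5044

0.5044 bits/symbol


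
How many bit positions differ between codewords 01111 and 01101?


Count differing positions: . . . ^ . = 1 differences

1


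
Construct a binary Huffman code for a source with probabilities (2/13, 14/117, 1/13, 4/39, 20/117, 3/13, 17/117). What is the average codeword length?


Huffman construction (repeatedly merge the two least-probable nodes; each merge adds 1 bit to every symbol beneath it): 1/13 + 4/39 = 7/39; 14/117 + 17/117 = 31/117; 2/13 + 20/117 = 38/117; 7/39 + 3/13 = 16/39; 31/117 + 38/117 = 23/39; 16/39 + 23/39 = 1. Resulting codeword lengths (in the order the probabilities were given): (3, 3, 3, 3, 3, 2, 3). L_avg = sum(p_i * l_i) = 2/13*3 + 14/117*3 + 1/13*3 + 4/39*3 + 20/117*3 + 3/13*2 + 17/117*3 = 36/13 = 2.7692

2.7692 bits


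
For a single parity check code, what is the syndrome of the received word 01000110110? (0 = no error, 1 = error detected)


Syndrome = XOR of all bits = 0 XOR 1 XOR 0 XOR 0 XOR 0 XOR 1 XOR 1 XOR 0 XOR 1 XOR 1 XOR 0 = 1

1


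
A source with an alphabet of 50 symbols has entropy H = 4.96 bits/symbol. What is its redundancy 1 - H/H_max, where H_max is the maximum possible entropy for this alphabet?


H_max = log2(K) = log2(50) = 5.6439 bits/symbol. Redundancy = 1 - H/H_max = 1 - 4.96/5.6439 = 1 - 0.8788 = 0.1212

0.1212


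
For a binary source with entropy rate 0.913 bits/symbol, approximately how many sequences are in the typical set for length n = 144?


log2|A_typical| = nH = 144 * 0.913 = 131.472, so |A_typical| ~ 2^131.472 = 3.776e+39

3.776e+39


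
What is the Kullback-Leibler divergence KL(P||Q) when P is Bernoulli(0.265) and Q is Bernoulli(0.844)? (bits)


KL = p*log2(p/q) + (1-p)*log2((1-p)/(1-q)) = 0.265*log2(0.265/0.844) + 0.735*log2(0.735/0.156) = 1.2007

1.2007 bits


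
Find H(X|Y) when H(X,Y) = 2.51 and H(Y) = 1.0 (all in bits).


H(X|Y) = H(X,Y) - H(Y) = 2.51 - 1.0 = 1.51

1.51 bits


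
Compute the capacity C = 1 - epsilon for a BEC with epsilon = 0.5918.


C = 1 - epsilon = 1 - 0.5918 = 0.4082

0.4082 bits


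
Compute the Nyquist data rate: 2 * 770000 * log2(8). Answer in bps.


Rate = 2 * B * log2(M) = 2 * 770000 * 3.0 = 4620000.0

4620000.0 bps


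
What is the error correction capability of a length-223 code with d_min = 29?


Correction capability = floor((d-1)/2) = floor((29-1)/2) = 14

14 errors


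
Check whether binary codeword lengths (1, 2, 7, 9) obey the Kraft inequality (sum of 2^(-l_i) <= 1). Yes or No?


Kraft sum = sum(2^(-l_i)) = 0.7598, need <= 1. Result: satisfied (a binary prefix-free code with these lengths exists)

Yes


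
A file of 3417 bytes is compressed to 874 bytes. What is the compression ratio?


Ratio = original / compressed = 3417 / 874 = 3.9096

3.9096


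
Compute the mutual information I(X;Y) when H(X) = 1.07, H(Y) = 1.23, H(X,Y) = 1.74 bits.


I(X;Y) = H(X) + H(Y) - H(X,Y) = 1.07 + 1.23 - 1.74 = 0.56

0.56 bits


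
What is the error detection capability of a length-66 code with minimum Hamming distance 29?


Detection capability = d_min - 1 = 29 - 1 = 28

28 errors


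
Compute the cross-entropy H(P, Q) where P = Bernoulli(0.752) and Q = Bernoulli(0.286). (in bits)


H(P,Q) = -p*log2(q) - (1-p)*log2(1-q). -0.752*log2(0.286) = 1.358047; -0.248*log2(0.714) = 0.120529. H(P,Q) = 1.358047 + 0.120529 = 1.4786

1.4786 bits


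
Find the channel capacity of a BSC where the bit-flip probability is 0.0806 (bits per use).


H(p) = -p*log2(p) - (1-p)*log2(1-p) = -0.0806*log2(0.0806) - 0.9194*log2(0.9194) = 0.292826 + 0.111464 = 0.4043. C = 1 - H(p) = 1 - 0.4043 = 0.5957

0.5957 bits


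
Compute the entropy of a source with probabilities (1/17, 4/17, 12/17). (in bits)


H = -sum(p_i * log2(p_i)). Terms: -(1/17)*log2(1/17) = 0.240439; -(4/17)*log2(4/17) = 0.491168; -(12/17)*log2(12/17) = 0.354706. H = 0.240439 + 0.491168 + 0.354706 = 1.0863

1.0863 bits


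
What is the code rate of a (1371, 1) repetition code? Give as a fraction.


Rate = k/n = 1/1371

1/1371


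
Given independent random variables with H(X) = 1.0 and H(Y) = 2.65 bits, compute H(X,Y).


For independent variables, H(X,Y) = H(X) + H(Y) = 1.0 + 2.65 = 3.65

3.65 bits


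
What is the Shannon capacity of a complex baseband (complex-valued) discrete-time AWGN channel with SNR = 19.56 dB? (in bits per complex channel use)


SNR_linear = 10^(19.56/10) = 90.3649; C = log2(1 + SNR_linear) = log2(1 + 90.3649) = 6.5136

6.5136 bits/channel use


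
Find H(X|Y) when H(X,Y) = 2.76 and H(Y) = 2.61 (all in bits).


H(X|Y) = H(X,Y) - H(Y) = 2.76 - 2.61 = 0.15

0.15 bits


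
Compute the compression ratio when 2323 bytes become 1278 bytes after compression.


Ratio = original / compressed = 2323 / 1278 = 1.8177

1.8177


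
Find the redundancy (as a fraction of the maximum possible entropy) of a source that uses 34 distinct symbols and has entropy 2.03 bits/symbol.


H_max = log2(K) = log2(34) = 5.0875 bits/symbol. Redundancy = 1 - H/H_max = 1 - 2.03/5.0875 = 1 - 0.399 = 0.601

0.601


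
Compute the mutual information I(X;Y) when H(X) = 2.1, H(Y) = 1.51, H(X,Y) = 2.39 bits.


I(X;Y) = H(X) + H(Y) - H(X,Y) = 2.1 + 1.51 - 2.39 = 1.22

1.22 bits


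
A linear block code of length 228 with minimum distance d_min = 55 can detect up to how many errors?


Detection capability = d_min - 1 = 55 - 1 = 54

54 errors


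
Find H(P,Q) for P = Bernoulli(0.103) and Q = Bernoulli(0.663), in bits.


H(P,Q) = -p*log2(q) - (1-p)*log2(1-q). -0.103*log2(0.663) = 0.061071; -0.897*log2(0.337) = 1.407554. H(P,Q) = 0.061071 + 1.407554 = 1.4686

1.4686 bits


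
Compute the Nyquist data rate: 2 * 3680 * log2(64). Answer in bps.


Rate = 2 * B * log2(M) = 2 * 3680 * 6.0 = 44160.0

44160.0 bps


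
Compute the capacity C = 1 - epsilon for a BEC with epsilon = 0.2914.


C = 1 - epsilon = 1 - 0.2914 = 0.7086

0.7086 bits


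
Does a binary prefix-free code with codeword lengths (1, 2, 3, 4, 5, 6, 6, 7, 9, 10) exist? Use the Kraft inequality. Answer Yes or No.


Kraft sum = sum(2^(-l_i)) = 1.0107, need <= 1. Result: violated (a binary prefix-free code with these lengths cannot exist)

No


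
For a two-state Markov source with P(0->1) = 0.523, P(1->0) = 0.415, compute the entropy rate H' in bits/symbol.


Stationary distribution: pi_0 = p10/(p01+p10) = 0.4424, pi_1 = 0.5576. Entropy rate H' = pi_0*H(p01) + pi_1*H(p10) = 0.4424*0.9985 + 0.5576*0.9791 = 0.9876

0.9876 bits/symbol


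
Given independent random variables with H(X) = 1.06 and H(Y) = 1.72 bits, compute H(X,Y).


For independent variables, H(X,Y) = H(X) + H(Y) = 1.06 + 1.72 = 2.78

2.78 bits


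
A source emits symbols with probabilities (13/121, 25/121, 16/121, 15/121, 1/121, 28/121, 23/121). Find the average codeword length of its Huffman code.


Huffman construction (repeatedly merge the two least-probable nodes; each merge adds 1 bit to every symbol beneath it): 1/121 + 13/121 = 14/121; 14/121 + 15/121 = 29/121; 16/121 + 23/121 = 39/121; 25/121 + 28/121 = 53/121; 29/121 + 39/121 = 68/121; 53/121 + 68/121 = 1. Resulting codeword lengths (in the order the probabilities were given): (4, 2, 3, 3, 4, 2, 3). L_avg = sum(p_i * l_i) = 13/121*4 + 25/121*2 + 16/121*3 + 15/121*3 + 1/121*4 + 28/121*2 + 23/121*3 = 324/121 = 2.6777

2.6777 bits
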